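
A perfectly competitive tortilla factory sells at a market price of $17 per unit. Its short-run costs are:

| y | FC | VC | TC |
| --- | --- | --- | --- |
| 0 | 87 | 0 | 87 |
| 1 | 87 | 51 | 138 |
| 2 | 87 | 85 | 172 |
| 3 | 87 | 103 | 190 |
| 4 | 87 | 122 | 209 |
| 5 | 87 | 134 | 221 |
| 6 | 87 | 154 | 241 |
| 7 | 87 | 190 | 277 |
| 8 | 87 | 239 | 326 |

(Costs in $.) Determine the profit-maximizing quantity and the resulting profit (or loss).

Compute π = P·y − TC at each output: y=0: -87; y=1: -121; y=2: -138; y=3: -139; y=4: -141; y=5: -136; y=6: -139; y=7: -158; y=8: -190.
Profit is highest at y = 0. Equivalently, the lowest AVC in the table is 154/6 ≈ $25.67 at y = 6, and P = $17 falls below it — price never covers variable cost, so the firm shuts down and loses only its fixed cost.

y = 0 (shut down); profit = -$87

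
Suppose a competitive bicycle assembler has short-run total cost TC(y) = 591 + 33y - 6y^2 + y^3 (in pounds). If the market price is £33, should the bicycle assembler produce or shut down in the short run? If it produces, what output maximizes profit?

From TC, MC = TC'(y) = 33 - 12y + 3y^2 and AVC = VC/y = 33 - 6y + y^2.
The AVC parabola has its vertex at y = 6/2 = 3, where AVC = 33 - 6·3 + 3^2 = £24.
Because £33 ≥ £24, revenue can cover variable cost; the firm operates.
Set P = MC: 33 = 33 - 12y + 3y^2 → -12y + 3y^2 = 0. The roots are y = 0 and y = 4; the profit-maximizing output is on the rising part of MC, so y* = 4.
Check: AVC at y = 4 is £25 ≤ P, so revenue covers variable cost.
Profit = P·y − TC = 33·4 − 691 = -£559, a loss, but smaller than the £591 fixed cost the firm would lose by shutting down.

Produce at y = 4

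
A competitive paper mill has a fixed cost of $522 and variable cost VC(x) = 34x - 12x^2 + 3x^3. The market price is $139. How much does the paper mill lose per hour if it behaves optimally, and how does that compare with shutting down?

Profit = -$72 at x = 5

AVC = 34 - 12x + 3x^2 has its minimum $22 at x = 2; price $139 clears that bar, so the firm operates.
MC = 34 - 24x + 9x^2. Setting P = MC and taking the root on the rising branch gives x* = 5.
TR = 139·5 = 695. TC = 522 + 245 = 767. Profit = 695 − 767 = -$72.
By producing, the firm covers all variable cost plus $450 of fixed cost; shutting down would lose the full $522.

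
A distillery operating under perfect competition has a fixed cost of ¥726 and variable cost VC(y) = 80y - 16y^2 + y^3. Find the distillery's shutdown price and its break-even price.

Shutdown price = ¥16; break-even price = ¥91

Shutdown price = min AVC. AVC = 80 - 16y + y^2, with vertex at y = 8 and minimum ¥16.
ATC = 726/y + 80 - 16y + y^2. Setting dATC/dy = −726/y^2 − 16 + 2y = 0 gives y = 11 (since 2·11^3 − 16·11^2 = 726).
min ATC = 726/11 + 80 − 16·11 + 11^2 = ¥91. That is the break-even price.
For ¥16 ≤ P < ¥91 the firm produces at a loss; below ¥16 it shuts down.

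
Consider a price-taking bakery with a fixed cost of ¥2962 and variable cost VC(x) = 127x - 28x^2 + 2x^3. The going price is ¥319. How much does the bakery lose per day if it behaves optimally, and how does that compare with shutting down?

AVC = 127 - 28x + 2x^2; min AVC = ¥29 at x = 7. Since P = ¥319 ≥ min AVC, the firm produces.
With MC = 127 - 56x + 6x^2, P = MC on the upward-sloping part at x* = 12.
TR = 319·12 = 3828. TC = 2962 + 948 = 3910. Profit = 3828 − 3910 = -¥82.
By producing, the firm covers all variable cost plus ¥2880 of fixed cost; shutting down would lose the full ¥2962.

Profit = -¥82 at x = 12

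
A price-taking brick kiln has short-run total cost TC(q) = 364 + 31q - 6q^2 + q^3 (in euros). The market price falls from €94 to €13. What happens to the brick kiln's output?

Output falls from 7 to 0 (the firm shuts down)

AVC = 31 - 6q + q^2, minimized at q = 3 where min AVC = €22. MC = 31 - 12q + 3q^2.
With P = €94 above the shutdown price, P = MC gives q = 7.
At P = €13 < min AVC = €22, price no longer covers variable cost at any output, so the firm shuts down: q = 0.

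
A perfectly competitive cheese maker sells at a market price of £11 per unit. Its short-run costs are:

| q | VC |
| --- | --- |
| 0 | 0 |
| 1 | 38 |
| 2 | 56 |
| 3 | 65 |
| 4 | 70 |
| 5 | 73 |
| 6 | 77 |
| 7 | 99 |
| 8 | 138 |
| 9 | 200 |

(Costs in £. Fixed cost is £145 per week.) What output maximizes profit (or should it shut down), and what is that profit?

q = 0 (shut down); profit = -£145

Compute π = P·q − TC at each output: q=0: -145; q=1: -172; q=2: -179; q=3: -177; q=4: -171; q=5: -163; q=6: -156; q=7: -167; q=8: -195; q=9: -246.
Profit is highest at q = 0. Equivalently, the lowest AVC in the table is 77/6 ≈ £12.83 at q = 6, and P = £11 falls below it — price never covers variable cost, so the firm shuts down and loses only its fixed cost.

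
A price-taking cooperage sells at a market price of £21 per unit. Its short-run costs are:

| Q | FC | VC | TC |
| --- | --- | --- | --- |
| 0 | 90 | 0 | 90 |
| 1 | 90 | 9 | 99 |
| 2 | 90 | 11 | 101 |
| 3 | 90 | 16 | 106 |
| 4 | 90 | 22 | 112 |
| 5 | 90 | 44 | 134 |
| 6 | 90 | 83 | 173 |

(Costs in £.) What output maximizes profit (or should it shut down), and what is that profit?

Q = 4; profit = -£28

Compute π = P·Q − TC at each output: Q=0: -90; Q=1: -78; Q=2: -59; Q=3: -43; Q=4: -28; Q=5: -29; Q=6: -47.
Profit is maximized at Q = 4. AVC there is 22/4 = £5.50 ≤ P, so producing beats shutting down (which would give -£90).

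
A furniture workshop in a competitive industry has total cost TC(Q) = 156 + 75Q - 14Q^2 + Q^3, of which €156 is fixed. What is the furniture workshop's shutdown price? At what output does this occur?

€26 per unit, at Q = 7

The firm shuts down when price falls below the minimum of average variable cost. AVC = VC/Q = 75 - 14Q + Q^2.
At the minimum of AVC, MC = AVC. MC = 75 - 28Q + 3Q^2; setting MC = AVC gives 2Q^2 - 14Q = 0, so Q = 7. min AVC = 26.
The firm shuts down for any P below €26.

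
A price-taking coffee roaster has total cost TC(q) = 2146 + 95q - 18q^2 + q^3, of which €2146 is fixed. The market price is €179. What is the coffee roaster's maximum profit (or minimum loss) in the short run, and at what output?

Profit = -€186 at q = 14

AVC = 95 - 18q + q^2; min AVC = €14 at q = 9. Since P = €179 ≥ min AVC, the firm produces.
MC = 95 - 36q + 3q^2. Setting P = MC and taking the root on the rising branch gives q* = 14.
TR = 179·14 = 2506. TC = 2146 + 546 = 2692. Profit = 2506 − 2692 = -€186.
By producing, the firm covers all variable cost plus €1960 of fixed cost; shutting down would lose the full €2146.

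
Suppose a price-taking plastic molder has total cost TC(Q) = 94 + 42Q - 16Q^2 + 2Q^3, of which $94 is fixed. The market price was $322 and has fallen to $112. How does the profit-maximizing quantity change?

MC = 42 - 32Q + 6Q^2; the shutdown threshold is min AVC = $10 (at Q = 4).
With P = $322 above the shutdown price, P = MC gives Q = 10.
At P = $112 ≥ min AVC, set P = MC: Q = 7. The firm stays open but cuts output.

Output falls from 10 to 7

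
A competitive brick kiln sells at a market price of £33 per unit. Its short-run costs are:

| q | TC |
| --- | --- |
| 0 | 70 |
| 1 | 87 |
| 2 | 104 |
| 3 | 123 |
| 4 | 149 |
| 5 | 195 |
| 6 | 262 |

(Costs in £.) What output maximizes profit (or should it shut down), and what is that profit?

q = 4; profit = -£17

Profit at each row (π = 33q − TC): q=0: -70; q=1: -54; q=2: -38; q=3: -24; q=4: -17; q=5: -30; q=6: -64.
Profit is maximized at q = 4. AVC there is 79/4 = £19.75 ≤ P, so producing beats shutting down (which would give -£70).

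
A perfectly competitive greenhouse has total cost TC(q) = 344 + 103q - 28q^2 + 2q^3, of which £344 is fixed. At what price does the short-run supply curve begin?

£5 per unit

The shutdown price is the minimum of AVC. VC = 103q - 28q^2 + 2q^3, so AVC = 103 - 28q + 2q^2.
At the minimum of AVC, MC = AVC. MC = 103 - 56q + 6q^2; setting MC = AVC gives 4q^2 - 28q = 0, so q = 7. min AVC = 5.
So the shutdown price is £5.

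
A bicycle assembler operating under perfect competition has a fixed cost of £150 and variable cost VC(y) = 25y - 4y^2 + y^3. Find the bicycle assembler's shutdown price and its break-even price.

AVC = 25 - 4y + y^2; minimized at y = 2, giving min AVC = £21. That is the shutdown price.
ATC = 150/y + 25 - 4y + y^2. Setting dATC/dy = −150/y^2 − 4 + 2y = 0 gives y = 5 (since 2·5^3 − 4·5^2 = 150).
min ATC = 150/5 + 25 − 4·5 + 5^2 = £60. That is the break-even price.
For £21 ≤ P < £60 the firm produces at a loss; below £21 it shuts down.

Shutdown price = £21; break-even price = £60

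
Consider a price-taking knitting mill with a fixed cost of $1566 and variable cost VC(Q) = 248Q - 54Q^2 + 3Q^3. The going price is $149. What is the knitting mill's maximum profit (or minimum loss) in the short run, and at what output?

Profit = -$114 at Q = 11

AVC = 248 - 54Q + 3Q^2 has its minimum $5 at Q = 9; price $149 clears that bar, so the firm operates.
With MC = 248 - 108Q + 9Q^2, P = MC on the upward-sloping part at Q* = 11.
TR = 149·11 = 1639. TC = 1566 + 187 = 1753. Profit = 1639 − 1753 = -$114.
By producing, the firm covers all variable cost plus $1452 of fixed cost; shutting down would lose the full $1566.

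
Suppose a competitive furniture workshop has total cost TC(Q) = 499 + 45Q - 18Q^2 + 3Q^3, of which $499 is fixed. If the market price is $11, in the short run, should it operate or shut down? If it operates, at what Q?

Variable cost is VC = 45Q - 18Q^2 + 3Q^3, so AVC = VC/Q = 45 - 18Q + 3Q^2 and MC = dTC/dQ = 45 - 36Q + 9Q^2.
AVC is minimized where dAVC/dQ = -18 + 6Q = 0, at Q = 3; min AVC = 45 - 18·3 + 3·3^2 = $18.
Since P = $11 < min AVC = $18, price fails to cover variable cost at any output.
The firm minimizes its loss by shutting down and losing only its fixed cost of $499.

Shut down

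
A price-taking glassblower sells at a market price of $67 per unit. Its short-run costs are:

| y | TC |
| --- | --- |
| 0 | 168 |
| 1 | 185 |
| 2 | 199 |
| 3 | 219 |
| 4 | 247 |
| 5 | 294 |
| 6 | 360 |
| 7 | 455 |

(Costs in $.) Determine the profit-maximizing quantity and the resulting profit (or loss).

y = 6; profit = $42

Compute π = P·y − TC at each output: y=0: -168; y=1: -118; y=2: -65; y=3: -18; y=4: 21; y=5: 41; y=6: 42; y=7: 14.
Profit is maximized at y = 6. AVC there is 192/6 = $32 ≤ P, so producing beats shutting down (which would give -$168).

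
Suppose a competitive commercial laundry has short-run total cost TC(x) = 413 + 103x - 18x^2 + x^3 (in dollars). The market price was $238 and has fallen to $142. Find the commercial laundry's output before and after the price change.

Output falls from 15 to 13

MC = 103 - 36x + 3x^2; the shutdown threshold is min AVC = $22 (at x = 9).
With P = $238 above the shutdown price, P = MC gives x = 15.
At P = $142 ≥ min AVC, set P = MC: x = 13. The firm stays open but cuts output.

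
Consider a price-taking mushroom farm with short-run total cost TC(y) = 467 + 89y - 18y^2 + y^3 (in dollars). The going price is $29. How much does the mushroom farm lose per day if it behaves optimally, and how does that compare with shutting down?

Profit = -$267 at y = 10

AVC = 89 - 18y + y^2; min AVC = $8 at y = 9. Since P = $29 ≥ min AVC, the firm produces.
With MC = 89 - 36y + 3y^2, P = MC on the upward-sloping part at y* = 10.
TR = 29·10 = 290. TC = 467 + 90 = 557. Profit = 290 − 557 = -$267.
That loss of $267 beats the $467 the firm would lose by shutting down; producing recovers $200 of fixed cost.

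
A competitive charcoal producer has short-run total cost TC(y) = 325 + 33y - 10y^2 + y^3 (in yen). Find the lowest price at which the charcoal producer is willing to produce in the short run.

Short-run supply begins at min AVC. From VC = 33y - 10y^2 + y^3, AVC = 33 - 10y + y^2.
At the minimum of AVC, MC = AVC. MC = 33 - 20y + 3y^2; setting MC = AVC gives 2y^2 - 10y = 0, so y = 5. min AVC = 8.
For P < ¥8 the firm produces nothing.

¥8 per unit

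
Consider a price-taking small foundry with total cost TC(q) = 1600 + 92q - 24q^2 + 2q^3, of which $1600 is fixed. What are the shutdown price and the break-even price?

AVC = 92 - 24q + 2q^2; minimized at q = 6, giving min AVC = $20. That is the shutdown price.
ATC = 1600/q + 92 - 24q + 2q^2. Setting dATC/dq = −1600/q^2 − 24 + 4q = 0 gives q = 10 (since 4·10^3 − 24·10^2 = 1600).
min ATC = 1600/10 + 92 − 24·10 + 2·10^2 = $212. That is the break-even price.
Between these two prices the firm operates at a loss; above $212 it earns a profit.

Shutdown price = $20; break-even price = $212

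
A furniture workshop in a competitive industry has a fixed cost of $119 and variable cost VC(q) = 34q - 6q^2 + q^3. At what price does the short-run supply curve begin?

$25 per unit

Short-run supply begins at min AVC. From VC = 34q - 6q^2 + q^3, AVC = 34 - 6q + q^2.
At the minimum of AVC, MC = AVC. MC = 34 - 12q + 3q^2; setting MC = AVC gives 2q^2 - 6q = 0, so q = 3. min AVC = 25.
So the shutdown price is $25.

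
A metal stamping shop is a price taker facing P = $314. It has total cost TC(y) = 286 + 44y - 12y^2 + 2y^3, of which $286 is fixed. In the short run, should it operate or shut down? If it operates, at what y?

Produce at y = 9

From TC, MC = TC'(y) = 44 - 24y + 6y^2 and AVC = VC/y = 44 - 12y + 2y^2.
AVC is minimized where dAVC/dy = -12 + 4y = 0, at y = 3; min AVC = 44 - 12·3 + 2·3^2 = $26.
P = $314 exceeds min AVC = $26, so the firm stays open.
Set P = MC: 314 = 44 - 24y + 6y^2 → -270 - 24y + 6y^2 = 0. The roots are y = -5 and y = 9; the profit-maximizing output is on the rising part of MC, so y* = 9.
Check: AVC at y = 9 is $98 ≤ P, so revenue covers variable cost.
Profit = P·y − TC = 314·9 − 1168 = $1658.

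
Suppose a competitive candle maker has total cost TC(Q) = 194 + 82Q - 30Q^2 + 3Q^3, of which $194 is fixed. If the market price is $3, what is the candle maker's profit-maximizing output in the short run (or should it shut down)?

Shut down

From TC, MC = TC'(Q) = 82 - 60Q + 9Q^2 and AVC = VC/Q = 82 - 30Q + 3Q^2.
AVC is minimized where dAVC/dQ = -30 + 6Q = 0, at Q = 5; min AVC = 82 - 30·5 + 3·5^2 = $7.
With P < min AVC ($3 < $7), every unit sold adds to the loss.
The firm minimizes its loss by shutting down and losing only its fixed cost of $194.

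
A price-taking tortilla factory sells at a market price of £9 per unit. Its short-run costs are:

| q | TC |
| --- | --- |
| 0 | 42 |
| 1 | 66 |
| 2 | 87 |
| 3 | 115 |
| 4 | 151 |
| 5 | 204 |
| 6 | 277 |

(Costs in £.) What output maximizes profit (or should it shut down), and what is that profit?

Compute π = P·q − TC at each output: q=0: -42; q=1: -57; q=2: -69; q=3: -88; q=4: -115; q=5: -159; q=6: -223.
Profit is highest at q = 0. Equivalently, the lowest AVC in the table is 45/2 ≈ £22.50 at q = 2, and P = £9 falls below it — price never covers variable cost, so the firm shuts down and loses only its fixed cost.

q = 0 (shut down); profit = -£42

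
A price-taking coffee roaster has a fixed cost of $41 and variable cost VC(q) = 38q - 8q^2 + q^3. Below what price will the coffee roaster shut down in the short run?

Short-run supply begins at min AVC. From VC = 38q - 8q^2 + q^3, AVC = 38 - 8q + q^2.
At the minimum of AVC, MC = AVC. MC = 38 - 16q + 3q^2; setting MC = AVC gives 2q^2 - 8q = 0, so q = 4. min AVC = 22.
So the shutdown price is $22.

$22 per unit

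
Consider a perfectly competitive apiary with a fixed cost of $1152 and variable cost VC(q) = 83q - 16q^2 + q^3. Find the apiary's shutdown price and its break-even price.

Shutdown price = min AVC. AVC = 83 - 16q + q^2, with vertex at q = 8 and minimum $19.
ATC = 1152/q + 83 - 16q + q^2. Setting dATC/dq = −1152/q^2 − 16 + 2q = 0 gives q = 12 (since 2·12^3 − 16·12^2 = 1152).
min ATC = 1152/12 + 83 − 16·12 + 12^2 = $131. That is the break-even price.
For $19 ≤ P < $131 the firm produces at a loss; below $19 it shuts down.

Shutdown price = $19; break-even price = $131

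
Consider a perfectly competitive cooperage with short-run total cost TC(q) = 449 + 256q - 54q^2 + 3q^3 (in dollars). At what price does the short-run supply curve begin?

$13 per unit

The shutdown price is the minimum of AVC. VC = 256q - 54q^2 + 3q^3, so AVC = 256 - 54q + 3q^2.
dAVC/dq = -54 + 6q = 0 gives q = 9. min AVC = 256 - 54·9 + 3·9^2 = 13.
The firm shuts down for any P below $13.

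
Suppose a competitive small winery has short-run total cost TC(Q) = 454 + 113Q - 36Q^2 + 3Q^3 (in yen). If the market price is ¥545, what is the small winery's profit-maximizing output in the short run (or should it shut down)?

From TC, MC = TC'(Q) = 113 - 72Q + 9Q^2 and AVC = VC/Q = 113 - 36Q + 3Q^2.
The AVC parabola has its vertex at Q = 36/6 = 6, where AVC = 113 - 36·6 + 3·6^2 = ¥5.
P = ¥545 exceeds min AVC = ¥5, so the firm stays open.
Set P = MC: 545 = 113 - 72Q + 9Q^2 → -432 - 72Q + 9Q^2 = 0. The roots are Q = -4 and Q = 12; the profit-maximizing output is on the rising part of MC, so Q* = 12.
Check: AVC at Q = 12 is ¥113 ≤ P, so revenue covers variable cost.
Profit = P·Q − TC = 545·12 − 1810 = ¥4730.

Produce at Q = 12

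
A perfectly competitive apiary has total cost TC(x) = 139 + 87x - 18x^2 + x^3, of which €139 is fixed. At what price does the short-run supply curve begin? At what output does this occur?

€6 per unit, at x = 9

The shutdown price is the minimum of AVC. VC = 87x - 18x^2 + x^3, so AVC = 87 - 18x + x^2.
At the minimum of AVC, MC = AVC. MC = 87 - 36x + 3x^2; setting MC = AVC gives 2x^2 - 18x = 0, so x = 9. min AVC = 6.
So the shutdown price is €6.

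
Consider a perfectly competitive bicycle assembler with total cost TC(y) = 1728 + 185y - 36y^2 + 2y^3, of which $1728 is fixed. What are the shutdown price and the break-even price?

Shutdown price = $23; break-even price = $185

Shutdown price = min AVC. AVC = 185 - 36y + 2y^2, with vertex at y = 9 and minimum $23.
ATC = 1728/y + 185 - 36y + 2y^2. Setting dATC/dy = −1728/y^2 − 36 + 4y = 0 gives y = 12 (since 4·12^3 − 36·12^2 = 1728).
min ATC = 1728/12 + 185 − 36·12 + 2·12^2 = $185. That is the break-even price.
For $23 ≤ P < $185 the firm produces at a loss; below $23 it shuts down.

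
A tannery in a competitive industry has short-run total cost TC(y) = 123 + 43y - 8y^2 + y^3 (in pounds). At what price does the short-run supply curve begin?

£27 per unit

Short-run supply begins at min AVC. From VC = 43y - 8y^2 + y^3, AVC = 43 - 8y + y^2.
At the minimum of AVC, MC = AVC. MC = 43 - 16y + 3y^2; setting MC = AVC gives 2y^2 - 8y = 0, so y = 4. min AVC = 27.
The firm shuts down for any P below £27.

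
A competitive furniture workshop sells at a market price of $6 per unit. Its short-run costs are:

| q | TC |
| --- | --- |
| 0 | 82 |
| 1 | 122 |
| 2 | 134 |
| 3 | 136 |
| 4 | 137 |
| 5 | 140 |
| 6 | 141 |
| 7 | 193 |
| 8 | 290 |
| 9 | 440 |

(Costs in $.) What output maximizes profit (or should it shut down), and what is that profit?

Profit at each row (π = 6q − TC): q=0: -82; q=1: -116; q=2: -122; q=3: -118; q=4: -113; q=5: -110; q=6: -105; q=7: -151; q=8: -242; q=9: -386.
Profit is highest at q = 0. Equivalently, the lowest AVC in the table is 59/6 ≈ $9.83 at q = 6, and P = $6 falls below it — price never covers variable cost, so the firm shuts down and loses only its fixed cost.

q = 0 (shut down); profit = -$82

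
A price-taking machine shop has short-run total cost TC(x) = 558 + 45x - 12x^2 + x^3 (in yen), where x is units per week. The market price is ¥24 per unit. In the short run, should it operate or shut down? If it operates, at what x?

Strip out fixed cost: VC = 45x - 12x^2 + x^3. Then AVC = 45 - 12x + x^2 and MC = 45 - 24x + 3x^2.
AVC is minimized where dAVC/dx = -12 + 2x = 0, at x = 6; min AVC = 45 - 12·6 + 6^2 = ¥9.
Since P = ¥24 ≥ min AVC = ¥9, price covers variable cost and the firm should produce.
Solving P = MC: 21 - 24x + 3x^2 = 0 ⇒ x = 1 or 7. On the upward-sloping branch, x* = 7.
Check: AVC at x = 7 is ¥10 ≤ P, so revenue covers variable cost.
Profit = P·x − TC = 24·7 − 628 = -¥460, a loss, but smaller than the ¥558 fixed cost the firm would lose by shutting down.

Produce at x = 7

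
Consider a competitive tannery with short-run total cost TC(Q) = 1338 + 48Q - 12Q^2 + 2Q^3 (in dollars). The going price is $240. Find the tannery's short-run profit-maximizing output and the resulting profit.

Profit = -$58 at Q = 8

AVC = 48 - 12Q + 2Q^2; min AVC = $30 at Q = 3. Since P = $240 ≥ min AVC, the firm produces.
With MC = 48 - 24Q + 6Q^2, P = MC on the upward-sloping part at Q* = 8.
TR = 240·8 = 1920. TC = 1338 + 640 = 1978. Profit = 1920 − 1978 = -$58.
By producing, the firm covers all variable cost plus $1280 of fixed cost; shutting down would lose the full $1338.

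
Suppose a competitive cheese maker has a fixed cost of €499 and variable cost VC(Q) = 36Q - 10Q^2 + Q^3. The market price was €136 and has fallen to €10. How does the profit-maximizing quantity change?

Output falls from 10 to 0 (the firm shuts down)

MC = 36 - 20Q + 3Q^2; the shutdown threshold is min AVC = €11 (at Q = 5).
At P = €136 ≥ min AVC, set P = MC on the rising branch: Q = 10.
At P = €10 < min AVC = €11, price no longer covers variable cost at any output, so the firm shuts down: Q = 0.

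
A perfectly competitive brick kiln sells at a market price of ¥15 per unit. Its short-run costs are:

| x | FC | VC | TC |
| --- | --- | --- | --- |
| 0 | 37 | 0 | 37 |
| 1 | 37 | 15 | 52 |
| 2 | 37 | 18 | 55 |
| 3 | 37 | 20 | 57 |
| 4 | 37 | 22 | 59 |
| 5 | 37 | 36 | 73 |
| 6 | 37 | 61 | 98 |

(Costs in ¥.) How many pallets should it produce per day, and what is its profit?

x = 5; profit = ¥2

Profit at each row (π = 15x − TC): x=0: -37; x=1: -37; x=2: -25; x=3: -12; x=4: 1; x=5: 2; x=6: -8.
Profit is maximized at x = 5. AVC there is 36/5 = ¥7.20 ≤ P, so producing beats shutting down (which would give -¥37).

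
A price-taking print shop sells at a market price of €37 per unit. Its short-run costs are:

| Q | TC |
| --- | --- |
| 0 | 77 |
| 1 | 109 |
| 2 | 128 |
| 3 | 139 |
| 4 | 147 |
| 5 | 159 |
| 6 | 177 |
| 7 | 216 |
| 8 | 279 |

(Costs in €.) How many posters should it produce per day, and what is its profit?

Tabulate TR − TC: Q=0: -77; Q=1: -72; Q=2: -54; Q=3: -28; Q=4: 1; Q=5: 26; Q=6: 45; Q=7: 43; Q=8: 17.
Profit is maximized at Q = 6. AVC there is 100/6 = €16.67 ≤ P, so producing beats shutting down (which would give -€77).

Q = 6; profit = €45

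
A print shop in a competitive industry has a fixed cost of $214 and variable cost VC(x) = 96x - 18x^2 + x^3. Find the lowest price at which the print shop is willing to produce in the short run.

The firm shuts down when price falls below the minimum of average variable cost. AVC = VC/x = 96 - 18x + x^2.
At the minimum of AVC, MC = AVC. MC = 96 - 36x + 3x^2; setting MC = AVC gives 2x^2 - 18x = 0, so x = 9. min AVC = 15.
The firm shuts down for any P below $15.

$15 per unit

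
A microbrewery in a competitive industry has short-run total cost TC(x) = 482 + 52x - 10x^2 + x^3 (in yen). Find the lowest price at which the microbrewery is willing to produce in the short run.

Short-run supply begins at min AVC. From VC = 52x - 10x^2 + x^3, AVC = 52 - 10x + x^2.
dAVC/dx = -10 + 2x = 0 gives x = 5. min AVC = 52 - 10·5 + 5^2 = 27.
So the shutdown price is ¥27.

¥27 per unit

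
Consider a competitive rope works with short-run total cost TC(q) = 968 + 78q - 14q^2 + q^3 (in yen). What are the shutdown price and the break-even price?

Shutdown price = ¥29; break-even price = ¥133

Shutdown price = min AVC. AVC = 78 - 14q + q^2, with vertex at q = 7 and minimum ¥29.
ATC = 968/q + 78 - 14q + q^2. Setting dATC/dq = −968/q^2 − 14 + 2q = 0 gives q = 11 (since 2·11^3 − 14·11^2 = 968).
min ATC = 968/11 + 78 − 14·11 + 11^2 = ¥133. That is the break-even price.
For ¥29 ≤ P < ¥133 the firm produces at a loss; below ¥29 it shuts down.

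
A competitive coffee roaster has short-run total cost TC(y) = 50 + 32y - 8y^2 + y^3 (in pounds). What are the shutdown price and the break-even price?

Shutdown price = £16; break-even price = £27

AVC = 32 - 8y + y^2; minimized at y = 4, giving min AVC = £16. That is the shutdown price.
ATC = 50/y + 32 - 8y + y^2. Setting dATC/dy = −50/y^2 − 8 + 2y = 0 gives y = 5 (since 2·5^3 − 8·5^2 = 50).
min ATC = 50/5 + 32 − 8·5 + 5^2 = £27. That is the break-even price.
Between these two prices the firm operates at a loss; above £27 it earns a profit.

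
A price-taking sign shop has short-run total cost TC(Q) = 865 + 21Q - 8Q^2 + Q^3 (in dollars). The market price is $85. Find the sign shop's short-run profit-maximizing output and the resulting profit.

Profit = -$353 at Q = 8

AVC = 21 - 8Q + Q^2 has its minimum $5 at Q = 4; price $85 clears that bar, so the firm operates.
With MC = 21 - 16Q + 3Q^2, P = MC on the upward-sloping part at Q* = 8.
TR = 85·8 = 680. TC = 865 + 168 = 1033. Profit = 680 − 1033 = -$353.
By producing, the firm covers all variable cost plus $512 of fixed cost; shutting down would lose the full $865.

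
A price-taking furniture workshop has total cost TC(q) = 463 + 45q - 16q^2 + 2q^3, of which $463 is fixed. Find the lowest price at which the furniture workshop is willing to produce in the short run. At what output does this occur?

$13 per unit, at q = 4

Short-run supply begins at min AVC. From VC = 45q - 16q^2 + 2q^3, AVC = 45 - 16q + 2q^2.
dAVC/dq = -16 + 4q = 0 gives q = 4. min AVC = 45 - 16·4 + 2·4^2 = 13.
So the shutdown price is $13.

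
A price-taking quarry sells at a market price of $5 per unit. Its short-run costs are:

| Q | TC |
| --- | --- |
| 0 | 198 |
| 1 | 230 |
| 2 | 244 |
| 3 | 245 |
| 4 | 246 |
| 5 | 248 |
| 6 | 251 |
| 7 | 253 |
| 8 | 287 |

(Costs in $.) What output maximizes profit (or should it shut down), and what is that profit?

Q = 0 (shut down); profit = -$198

Tabulate TR − TC: Q=0: -198; Q=1: -225; Q=2: -234; Q=3: -230; Q=4: -226; Q=5: -223; Q=6: -221; Q=7: -218; Q=8: -247.
Profit is highest at Q = 0. Equivalently, the lowest AVC in the table is 55/7 ≈ $7.86 at Q = 7, and P = $5 falls below it — price never covers variable cost, so the firm shuts down and loses only its fixed cost.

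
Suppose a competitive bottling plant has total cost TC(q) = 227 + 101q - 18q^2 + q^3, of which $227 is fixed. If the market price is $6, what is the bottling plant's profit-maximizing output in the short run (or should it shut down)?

From TC, MC = TC'(q) = 101 - 36q + 3q^2 and AVC = VC/q = 101 - 18q + q^2.
AVC is minimized where dAVC/dq = -18 + 2q = 0, at q = 9; min AVC = 101 - 18·9 + 9^2 = $20.
P = $6 lies below min AVC = $20; no output level covers variable cost.
Shutting down limits the loss to fixed cost, $227.

Shut down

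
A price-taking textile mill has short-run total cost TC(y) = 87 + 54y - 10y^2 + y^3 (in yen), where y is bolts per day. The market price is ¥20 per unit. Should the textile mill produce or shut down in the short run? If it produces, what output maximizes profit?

Shut down

Variable cost is VC = 54y - 10y^2 + y^3, so AVC = VC/y = 54 - 10y + y^2 and MC = dTC/dy = 54 - 20y + 3y^2.
The AVC parabola has its vertex at y = 10/2 = 5, where AVC = 54 - 10·5 + 5^2 = ¥29.
P = ¥20 lies below min AVC = ¥29; no output level covers variable cost.
The firm minimizes its loss by shutting down and losing only its fixed cost of ¥87.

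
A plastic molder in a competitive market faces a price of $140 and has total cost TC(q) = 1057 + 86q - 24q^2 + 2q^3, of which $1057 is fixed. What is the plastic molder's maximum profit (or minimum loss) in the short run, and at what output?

AVC = 86 - 24q + 2q^2 has its minimum $14 at q = 6; price $140 clears that bar, so the firm operates.
MC = 86 - 48q + 6q^2. Setting P = MC and taking the root on the rising branch gives q* = 9.
TR = 140·9 = 1260. TC = 1057 + 288 = 1345. Profit = 1260 − 1345 = -$85.
By producing, the firm covers all variable cost plus $972 of fixed cost; shutting down would lose the full $1057.

Profit = -$85 at q = 9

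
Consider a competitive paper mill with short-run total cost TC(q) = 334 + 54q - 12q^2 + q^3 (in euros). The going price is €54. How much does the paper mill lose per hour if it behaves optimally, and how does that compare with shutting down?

AVC = 54 - 12q + q^2 has its minimum €18 at q = 6; price €54 clears that bar, so the firm operates.
With MC = 54 - 24q + 3q^2, P = MC on the upward-sloping part at q* = 8.
TR = 54·8 = 432. TC = 334 + 176 = 510. Profit = 432 − 510 = -€78.
By producing, the firm covers all variable cost plus €256 of fixed cost; shutting down would lose the full €334.

Profit = -€78 at q = 8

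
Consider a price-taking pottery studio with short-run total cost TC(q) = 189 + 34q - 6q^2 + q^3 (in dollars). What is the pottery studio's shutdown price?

The shutdown price is the minimum of AVC. VC = 34q - 6q^2 + q^3, so AVC = 34 - 6q + q^2.
dAVC/dq = -6 + 2q = 0 gives q = 3. min AVC = 34 - 6·3 + 3^2 = 25.
The firm shuts down for any P below $25.

$25 per unit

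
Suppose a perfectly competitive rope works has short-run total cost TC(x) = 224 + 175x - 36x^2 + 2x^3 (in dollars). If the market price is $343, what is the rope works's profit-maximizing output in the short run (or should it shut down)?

Produce at x = 14

From TC, MC = TC'(x) = 175 - 72x + 6x^2 and AVC = VC/x = 175 - 36x + 2x^2.
AVC is minimized where dAVC/dx = -36 + 4x = 0, at x = 9; min AVC = 175 - 36·9 + 2·9^2 = $13.
P = $343 exceeds min AVC = $13, so the firm stays open.
Set P = MC: 343 = 175 - 72x + 6x^2 → -168 - 72x + 6x^2 = 0. The roots are x = -2 and x = 14; the profit-maximizing output is on the rising part of MC, so x* = 14.
Check: AVC at x = 14 is $63 ≤ P, so revenue covers variable cost.
Profit = P·x − TC = 343·14 − 1106 = $3696.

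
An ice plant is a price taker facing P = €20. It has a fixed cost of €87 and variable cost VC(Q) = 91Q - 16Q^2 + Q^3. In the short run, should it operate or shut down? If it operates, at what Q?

Strip out fixed cost: VC = 91Q - 16Q^2 + Q^3. Then AVC = 91 - 16Q + Q^2 and MC = 91 - 32Q + 3Q^2.
AVC is minimized where dAVC/dQ = -16 + 2Q = 0, at Q = 8; min AVC = 91 - 16·8 + 8^2 = €27.
With P < min AVC (€20 < €27), every unit sold adds to the loss.
Shutting down limits the loss to fixed cost, €87.

Shut down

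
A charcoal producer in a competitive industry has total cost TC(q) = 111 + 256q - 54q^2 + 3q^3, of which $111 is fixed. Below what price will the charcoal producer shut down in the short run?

$13 per unit

Short-run supply begins at min AVC. From VC = 256q - 54q^2 + 3q^3, AVC = 256 - 54q + 3q^2.
At the minimum of AVC, MC = AVC. MC = 256 - 108q + 9q^2; setting MC = AVC gives 6q^2 - 54q = 0, so q = 9. min AVC = 13.
So the shutdown price is $13.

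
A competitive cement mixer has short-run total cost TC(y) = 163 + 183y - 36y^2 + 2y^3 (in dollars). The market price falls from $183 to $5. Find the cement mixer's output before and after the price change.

AVC = 183 - 36y + 2y^2, minimized at y = 9 where min AVC = $21. MC = 183 - 72y + 6y^2.
With P = $183 above the shutdown price, P = MC gives y = 12.
At P = $5 < min AVC = $21, price no longer covers variable cost at any output, so the firm shuts down: y = 0.

Output falls from 12 to 0 (the firm shuts down)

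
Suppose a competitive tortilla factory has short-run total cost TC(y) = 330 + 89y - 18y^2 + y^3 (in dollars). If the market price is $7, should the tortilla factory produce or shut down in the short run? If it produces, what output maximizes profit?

Variable cost is VC = 89y - 18y^2 + y^3, so AVC = VC/y = 89 - 18y + y^2 and MC = dTC/dy = 89 - 36y + 3y^2.
AVC is minimized where dAVC/dy = -18 + 2y = 0, at y = 9; min AVC = 89 - 18·9 + 9^2 = $8.
P = $7 lies below min AVC = $8; no output level covers variable cost.
Shutting down limits the loss to fixed cost, $330.

Shut down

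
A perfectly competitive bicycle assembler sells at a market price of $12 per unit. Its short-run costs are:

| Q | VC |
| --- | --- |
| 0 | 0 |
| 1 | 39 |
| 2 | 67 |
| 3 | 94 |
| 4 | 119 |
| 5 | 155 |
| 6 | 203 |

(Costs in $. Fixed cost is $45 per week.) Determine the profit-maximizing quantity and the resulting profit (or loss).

Tabulate TR − TC: Q=0: -45; Q=1: -72; Q=2: -88; Q=3: -103; Q=4: -116; Q=5: -140; Q=6: -176.
Profit is highest at Q = 0. Equivalently, the lowest AVC in the table is 119/4 ≈ $29.75 at Q = 4, and P = $12 falls below it — price never covers variable cost, so the firm shuts down and loses only its fixed cost.

Q = 0 (shut down); profit = -$45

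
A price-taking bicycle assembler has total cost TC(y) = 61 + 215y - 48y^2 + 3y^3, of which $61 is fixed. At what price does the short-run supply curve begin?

The firm shuts down when price falls below the minimum of average variable cost. AVC = VC/y = 215 - 48y + 3y^2.
At the minimum of AVC, MC = AVC. MC = 215 - 96y + 9y^2; setting MC = AVC gives 6y^2 - 48y = 0, so y = 8. min AVC = 23.
So the shutdown price is $23.

$23 per unit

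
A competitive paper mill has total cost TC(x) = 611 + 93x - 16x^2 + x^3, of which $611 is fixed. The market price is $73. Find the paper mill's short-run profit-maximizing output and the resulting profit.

AVC = 93 - 16x + x^2; min AVC = $29 at x = 8. Since P = $73 ≥ min AVC, the firm produces.
MC = 93 - 32x + 3x^2. Setting P = MC and taking the root on the rising branch gives x* = 10.
TR = 73·10 = 730. TC = 611 + 330 = 941. Profit = 730 − 941 = -$211.
Shutting down would mean losing the fixed cost of $611, so operating at a loss of $211 is better by $400.

Profit = -$211 at x = 10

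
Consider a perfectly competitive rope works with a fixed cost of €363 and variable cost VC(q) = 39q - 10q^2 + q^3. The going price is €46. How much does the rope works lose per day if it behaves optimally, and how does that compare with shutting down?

Profit = -€167 at q = 7

AVC = 39 - 10q + q^2; min AVC = €14 at q = 5. Since P = €46 ≥ min AVC, the firm produces.
With MC = 39 - 20q + 3q^2, P = MC on the upward-sloping part at q* = 7.
TR = 46·7 = 322. TC = 363 + 126 = 489. Profit = 322 − 489 = -€167.
By producing, the firm covers all variable cost plus €196 of fixed cost; shutting down would lose the full €363.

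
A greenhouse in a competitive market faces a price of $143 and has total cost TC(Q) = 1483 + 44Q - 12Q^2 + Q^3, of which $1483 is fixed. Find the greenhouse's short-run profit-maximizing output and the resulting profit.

AVC = 44 - 12Q + Q^2; min AVC = $8 at Q = 6. Since P = $143 ≥ min AVC, the firm produces.
MC = 44 - 24Q + 3Q^2. Setting P = MC and taking the root on the rising branch gives Q* = 11.
TR = 143·11 = 1573. TC = 1483 + 363 = 1846. Profit = 1573 − 1846 = -$273.
By producing, the firm covers all variable cost plus $1210 of fixed cost; shutting down would lose the full $1483.

Profit = -$273 at Q = 11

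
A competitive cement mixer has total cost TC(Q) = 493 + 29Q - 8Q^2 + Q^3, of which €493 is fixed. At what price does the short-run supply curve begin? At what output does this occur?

The shutdown price is the minimum of AVC. VC = 29Q - 8Q^2 + Q^3, so AVC = 29 - 8Q + Q^2.
At the minimum of AVC, MC = AVC. MC = 29 - 16Q + 3Q^2; setting MC = AVC gives 2Q^2 - 8Q = 0, so Q = 4. min AVC = 13.
For P < €13 the firm produces nothing.

€13 per unit, at Q = 4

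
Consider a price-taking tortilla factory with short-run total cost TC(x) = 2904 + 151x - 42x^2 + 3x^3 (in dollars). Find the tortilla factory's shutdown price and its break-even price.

Shutdown price = $4; break-even price = $316

AVC = 151 - 42x + 3x^2; minimized at x = 7, giving min AVC = $4. That is the shutdown price.
ATC = 2904/x + 151 - 42x + 3x^2. Setting dATC/dx = −2904/x^2 − 42 + 6x = 0 gives x = 11 (since 6·11^3 − 42·11^2 = 2904).
min ATC = 2904/11 + 151 − 42·11 + 3·11^2 = $316. That is the break-even price.
For $4 ≤ P < $316 the firm produces at a loss; below $4 it shuts down.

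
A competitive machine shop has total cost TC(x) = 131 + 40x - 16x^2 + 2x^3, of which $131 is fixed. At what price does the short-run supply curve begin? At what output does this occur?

$8 per unit, at x = 4

The shutdown price is the minimum of AVC. VC = 40x - 16x^2 + 2x^3, so AVC = 40 - 16x + 2x^2.
At the minimum of AVC, MC = AVC. MC = 40 - 32x + 6x^2; setting MC = AVC gives 4x^2 - 16x = 0, so x = 4. min AVC = 8.
The firm shuts down for any P below $8.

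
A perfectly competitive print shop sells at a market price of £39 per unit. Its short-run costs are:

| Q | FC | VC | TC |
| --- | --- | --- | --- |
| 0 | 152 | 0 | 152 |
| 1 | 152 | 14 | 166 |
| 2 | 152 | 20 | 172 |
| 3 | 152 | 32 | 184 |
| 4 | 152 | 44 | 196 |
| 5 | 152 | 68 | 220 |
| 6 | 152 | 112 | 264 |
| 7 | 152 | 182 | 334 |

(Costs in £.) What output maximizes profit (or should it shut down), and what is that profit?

Q = 5; profit = -£25

Compute π = P·Q − TC at each output: Q=0: -152; Q=1: -127; Q=2: -94; Q=3: -67; Q=4: -40; Q=5: -25; Q=6: -30; Q=7: -61.
Profit is maximized at Q = 5. AVC there is 68/5 = £13.60 ≤ P, so producing beats shutting down (which would give -£152).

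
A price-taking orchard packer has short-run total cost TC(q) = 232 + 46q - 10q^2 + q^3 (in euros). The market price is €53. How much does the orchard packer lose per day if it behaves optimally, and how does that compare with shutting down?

Profit = -€36 at q = 7

AVC = 46 - 10q + q^2; min AVC = €21 at q = 5. Since P = €53 ≥ min AVC, the firm produces.
With MC = 46 - 20q + 3q^2, P = MC on the upward-sloping part at q* = 7.
TR = 53·7 = 371. TC = 232 + 175 = 407. Profit = 371 − 407 = -€36.
Shutting down would mean losing the fixed cost of €232, so operating at a loss of €36 is better by €196.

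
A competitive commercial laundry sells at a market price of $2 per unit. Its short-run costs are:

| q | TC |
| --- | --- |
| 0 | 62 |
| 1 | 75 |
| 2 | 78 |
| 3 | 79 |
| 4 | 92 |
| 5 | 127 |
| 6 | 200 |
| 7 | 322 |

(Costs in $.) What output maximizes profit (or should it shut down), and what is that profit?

q = 0 (shut down); profit = -$62

Profit at each row (π = 2q − TC): q=0: -62; q=1: -73; q=2: -74; q=3: -73; q=4: -84; q=5: -117; q=6: -188; q=7: -308.
Profit is highest at q = 0. Equivalently, the lowest AVC in the table is 17/3 ≈ $5.67 at q = 3, and P = $2 falls below it — price never covers variable cost, so the firm shuts down and loses only its fixed cost.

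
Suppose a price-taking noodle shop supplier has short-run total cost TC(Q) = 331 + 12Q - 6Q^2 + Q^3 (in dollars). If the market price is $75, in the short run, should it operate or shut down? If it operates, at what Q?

From TC, MC = TC'(Q) = 12 - 12Q + 3Q^2 and AVC = VC/Q = 12 - 6Q + Q^2.
AVC is minimized where dAVC/dQ = -6 + 2Q = 0, at Q = 3; min AVC = 12 - 6·3 + 3^2 = $3.
P = $75 exceeds min AVC = $3, so the firm stays open.
Solving P = MC: -63 - 12Q + 3Q^2 = 0 ⇒ Q = -3 or 7. On the upward-sloping branch, Q* = 7.
Check: AVC at Q = 7 is $19 ≤ P, so revenue covers variable cost.
Profit = P·Q − TC = 75·7 − 464 = $61.

Produce at Q = 7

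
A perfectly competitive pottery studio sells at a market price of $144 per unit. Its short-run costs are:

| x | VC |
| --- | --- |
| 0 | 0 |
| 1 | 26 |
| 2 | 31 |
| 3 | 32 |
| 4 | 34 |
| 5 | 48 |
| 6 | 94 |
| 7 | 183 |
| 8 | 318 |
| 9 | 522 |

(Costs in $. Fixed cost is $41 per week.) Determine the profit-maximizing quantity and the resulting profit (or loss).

Tabulate TR − TC: x=0: -41; x=1: 77; x=2: 216; x=3: 359; x=4: 501; x=5: 631; x=6: 729; x=7: 784; x=8: 793; x=9: 733.
Profit is maximized at x = 8. AVC there is 318/8 = $39.75 ≤ P, so producing beats shutting down (which would give -$41).

x = 8; profit = $793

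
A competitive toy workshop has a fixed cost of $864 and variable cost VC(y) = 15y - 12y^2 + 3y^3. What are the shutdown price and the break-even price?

Shutdown price = min AVC. AVC = 15 - 12y + 3y^2, with vertex at y = 2 and minimum $3.
ATC = 864/y + 15 - 12y + 3y^2. Setting dATC/dy = −864/y^2 − 12 + 6y = 0 gives y = 6 (since 6·6^3 − 12·6^2 = 864).
min ATC = 864/6 + 15 − 12·6 + 3·6^2 = $195. That is the break-even price.
Between these two prices the firm operates at a loss; above $195 it earns a profit.

Shutdown price = $3; break-even price = $195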